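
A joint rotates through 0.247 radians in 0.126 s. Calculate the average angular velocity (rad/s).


omega = delta_theta / delta_t
omega = 0.247 / 0.126
omega = 1.9603


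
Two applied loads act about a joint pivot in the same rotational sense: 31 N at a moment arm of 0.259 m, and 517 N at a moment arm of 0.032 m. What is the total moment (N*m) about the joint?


M = F1 * d1 + F2 * d2
M = 31 * 0.259 + 517 * 0.032
M = 8.0290 + 16.5440
M = 24.5730


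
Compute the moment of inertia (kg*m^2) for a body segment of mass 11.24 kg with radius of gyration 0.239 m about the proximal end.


I = m * k^2
I = 11.24 * 0.239^2
k^2 = 0.0571
I = 0.6420


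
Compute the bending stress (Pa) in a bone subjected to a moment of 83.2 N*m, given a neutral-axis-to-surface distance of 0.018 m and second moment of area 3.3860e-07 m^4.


sigma = M * c / I
sigma = 83.2 * 0.018 / 3.3860e-07
M * c = 1.4976
sigma = 4.4229e+06


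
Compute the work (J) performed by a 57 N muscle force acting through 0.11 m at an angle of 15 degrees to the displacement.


W = F * d * cos(theta)
theta = 15 deg = 0.2618 rad
cos(theta) = 0.9659
W = 57 * 0.11 * 0.9659
W = 6.0564


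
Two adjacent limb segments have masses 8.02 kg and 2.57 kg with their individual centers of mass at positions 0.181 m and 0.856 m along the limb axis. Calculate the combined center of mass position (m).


COM = (m1*x1 + m2*x2) / (m1 + m2)
COM = (8.02*0.181 + 2.57*0.856) / (8.02 + 2.57)
Numerator = 3.6515
Denominator = 10.5900
COM = 0.3448


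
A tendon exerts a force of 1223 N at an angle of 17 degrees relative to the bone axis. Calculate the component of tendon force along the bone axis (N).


F_eff = F_tendon * cos(theta)
theta = 17 deg = 0.2967 rad
cos(theta) = 0.9563
F_eff = 1223 * 0.9563
F_eff = 1169.5607


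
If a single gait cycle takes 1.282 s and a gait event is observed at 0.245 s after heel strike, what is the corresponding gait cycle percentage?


pct = (event_time / cycle_time) * 100
pct = (0.245 / 1.282) * 100
ratio = 0.1911
pct = 19.1108


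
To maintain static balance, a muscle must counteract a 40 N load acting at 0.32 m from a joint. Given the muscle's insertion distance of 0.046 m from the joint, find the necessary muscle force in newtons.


F_muscle = W * d_load / d_muscle
F_muscle = 40 * 0.32 / 0.046
Numerator = 12.8000
F_muscle = 278.2609


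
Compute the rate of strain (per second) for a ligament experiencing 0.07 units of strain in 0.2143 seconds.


strain_rate = delta_strain / delta_t
strain_rate = 0.07 / 0.2143
strain_rate = 0.3266


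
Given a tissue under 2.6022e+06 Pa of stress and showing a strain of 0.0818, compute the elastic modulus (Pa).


E = stress / strain
E = 2.6022e+06 / 0.0818
E = 3.1812e+07


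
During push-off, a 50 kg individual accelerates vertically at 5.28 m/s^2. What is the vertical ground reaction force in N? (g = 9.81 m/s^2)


GRF = m * (g + a)
GRF = 50 * (9.81 + 5.28)
GRF = 50 * 15.0900
GRF = 754.5000


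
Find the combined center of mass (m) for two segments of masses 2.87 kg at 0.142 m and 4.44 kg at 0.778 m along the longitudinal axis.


COM = (m1*x1 + m2*x2) / (m1 + m2)
COM = (2.87*0.142 + 4.44*0.778) / (2.87 + 4.44)
Numerator = 3.8619
Denominator = 7.3100
COM = 0.5283


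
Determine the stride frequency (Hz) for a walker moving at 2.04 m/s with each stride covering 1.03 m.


f = v / stride_length
f = 2.04 / 1.03
f = 1.9806


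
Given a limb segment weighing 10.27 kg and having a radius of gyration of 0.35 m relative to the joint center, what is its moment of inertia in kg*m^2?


I = m * k^2
I = 10.27 * 0.35^2
k^2 = 0.1225
I = 1.2581


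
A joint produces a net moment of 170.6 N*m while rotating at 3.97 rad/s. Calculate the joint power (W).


P = M * omega
P = 170.6 * 3.97
P = 677.2820


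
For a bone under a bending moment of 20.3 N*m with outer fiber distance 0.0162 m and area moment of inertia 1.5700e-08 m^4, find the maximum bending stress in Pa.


sigma = M * c / I
sigma = 20.3 * 0.0162 / 1.5700e-08
M * c = 0.3289
sigma = 2.0946e+07


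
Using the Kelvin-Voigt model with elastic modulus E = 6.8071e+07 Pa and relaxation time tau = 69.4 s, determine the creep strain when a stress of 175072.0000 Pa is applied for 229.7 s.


epsilon(t) = (sigma/E) * (1 - exp(-t/tau))
sigma/E = 175072.0000 / 6.8071e+07 = 0.0026
exp(-t/tau) = exp(-229.7 / 69.4) = 0.0365
epsilon = 0.0026 * (1 - 0.0365)
epsilon = 0.0025


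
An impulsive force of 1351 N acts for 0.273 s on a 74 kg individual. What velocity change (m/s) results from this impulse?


J = F * dt = 1351 * 0.273 = 368.8230 N*s
delta_v = J / m
delta_v = 368.8230 / 74
delta_v = 4.9841


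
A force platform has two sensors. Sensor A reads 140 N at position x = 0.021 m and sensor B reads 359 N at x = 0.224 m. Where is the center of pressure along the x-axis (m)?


COP_x = (F1*x1 + F2*x2) / (F1 + F2)
COP_x = (140*0.021 + 359*0.224) / (140 + 359)
Numerator = 83.3560
Denominator = 499
COP_x = 0.1670


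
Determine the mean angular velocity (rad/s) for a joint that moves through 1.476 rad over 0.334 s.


omega = delta_theta / delta_t
omega = 1.476 / 0.334
omega = 4.4192


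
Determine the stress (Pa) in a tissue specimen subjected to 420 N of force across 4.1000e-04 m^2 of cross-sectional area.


stress = F / A
stress = 420 / 4.1000e-04
stress = 1.0244e+06


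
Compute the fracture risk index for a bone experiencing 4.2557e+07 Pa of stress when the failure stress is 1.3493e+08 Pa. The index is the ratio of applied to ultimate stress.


FRI = applied / ultimate
FRI = 4.2557e+07 / 1.3493e+08
FRI = 0.3154


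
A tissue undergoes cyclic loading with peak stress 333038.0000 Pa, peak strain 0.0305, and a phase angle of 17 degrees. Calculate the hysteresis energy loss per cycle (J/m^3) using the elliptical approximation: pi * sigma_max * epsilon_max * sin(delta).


E_loss = pi * sigma_max * epsilon_max * sin(delta)
delta = 17 deg = 0.2967 rad
sin(delta) = 0.2924
E_loss = pi * 333038.0000 * 0.0305 * 0.2924
E_loss = 9329.9398


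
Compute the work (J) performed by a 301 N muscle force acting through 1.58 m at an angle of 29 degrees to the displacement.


W = F * d * cos(theta)
theta = 29 deg = 0.5061 rad
cos(theta) = 0.8746
W = 301 * 1.58 * 0.8746
W = 415.9516


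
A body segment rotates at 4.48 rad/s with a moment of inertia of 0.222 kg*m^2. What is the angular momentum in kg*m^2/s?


L = I * omega
L = 0.222 * 4.48
L = 0.9946


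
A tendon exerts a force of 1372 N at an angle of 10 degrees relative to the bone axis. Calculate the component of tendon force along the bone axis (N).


F_eff = F_tendon * cos(theta)
theta = 10 deg = 0.1745 rad
cos(theta) = 0.9848
F_eff = 1372 * 0.9848
F_eff = 1351.1562


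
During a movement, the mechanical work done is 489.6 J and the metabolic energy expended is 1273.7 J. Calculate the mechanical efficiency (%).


eta = (W_mech / E_meta) * 100
eta = (489.6 / 1273.7) * 100
ratio = 0.3844
eta = 38.4392


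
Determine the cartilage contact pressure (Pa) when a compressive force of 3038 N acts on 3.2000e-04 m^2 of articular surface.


P = F / A
P = 3038 / 3.2000e-04
P = 9.4938e+06


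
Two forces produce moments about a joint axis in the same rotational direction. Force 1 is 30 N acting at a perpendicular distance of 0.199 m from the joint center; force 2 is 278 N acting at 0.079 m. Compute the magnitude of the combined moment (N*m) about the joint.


M = F1 * d1 + F2 * d2
M = 30 * 0.199 + 278 * 0.079
M = 5.9700 + 21.9620
M = 27.9320


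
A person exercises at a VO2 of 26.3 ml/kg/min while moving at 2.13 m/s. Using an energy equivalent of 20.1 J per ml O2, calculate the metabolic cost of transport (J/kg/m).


Power per kg = VO2 * 20.1 / 60
Power per kg = 26.3 * 20.1 / 60 = 8.8105 W/kg
Cost = power_per_kg / speed
Cost = 8.8105 / 2.13
Cost = 4.1364


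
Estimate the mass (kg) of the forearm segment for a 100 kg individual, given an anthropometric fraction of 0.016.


m_segment = body_mass * fraction
m_segment = 100 * 0.016
m_segment = 1.6000


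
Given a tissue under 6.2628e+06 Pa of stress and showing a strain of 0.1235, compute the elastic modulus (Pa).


E = stress / strain
E = 6.2628e+06 / 0.1235
E = 5.0711e+07


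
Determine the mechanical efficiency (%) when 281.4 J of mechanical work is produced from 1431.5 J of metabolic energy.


eta = (W_mech / E_meta) * 100
eta = (281.4 / 1431.5) * 100
ratio = 0.1966
eta = 19.6577


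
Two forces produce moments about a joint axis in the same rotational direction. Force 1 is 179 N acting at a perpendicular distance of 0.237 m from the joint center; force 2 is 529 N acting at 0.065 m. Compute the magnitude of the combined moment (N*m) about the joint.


M = F1 * d1 + F2 * d2
M = 179 * 0.237 + 529 * 0.065
M = 42.4230 + 34.3850
M = 76.8080


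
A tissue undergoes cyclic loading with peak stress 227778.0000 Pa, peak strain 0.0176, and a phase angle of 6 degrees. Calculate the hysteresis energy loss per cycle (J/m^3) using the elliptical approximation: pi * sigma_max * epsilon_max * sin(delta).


E_loss = pi * sigma_max * epsilon_max * sin(delta)
delta = 6 deg = 0.1047 rad
sin(delta) = 0.1045
E_loss = pi * 227778.0000 * 0.0176 * 0.1045
E_loss = 1316.4637


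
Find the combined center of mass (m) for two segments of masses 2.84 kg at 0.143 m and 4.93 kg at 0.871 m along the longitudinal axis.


COM = (m1*x1 + m2*x2) / (m1 + m2)
COM = (2.84*0.143 + 4.93*0.871) / (2.84 + 4.93)
Numerator = 4.7001
Denominator = 7.7700
COM = 0.6049


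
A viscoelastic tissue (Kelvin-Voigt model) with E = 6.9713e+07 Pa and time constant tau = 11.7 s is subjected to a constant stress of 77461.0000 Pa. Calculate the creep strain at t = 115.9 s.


epsilon(t) = (sigma/E) * (1 - exp(-t/tau))
sigma/E = 77461.0000 / 6.9713e+07 = 0.0011
exp(-t/tau) = exp(-115.9 / 11.7) = 4.9875e-05
epsilon = 0.0011 * (1 - 4.9875e-05)
epsilon = 0.0011


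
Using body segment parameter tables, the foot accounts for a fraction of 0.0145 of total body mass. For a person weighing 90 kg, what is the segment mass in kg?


m_segment = body_mass * fraction
m_segment = 90 * 0.0145
m_segment = 1.3050


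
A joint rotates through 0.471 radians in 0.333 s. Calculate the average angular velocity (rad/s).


omega = delta_theta / delta_t
omega = 0.471 / 0.333
omega = 1.4144


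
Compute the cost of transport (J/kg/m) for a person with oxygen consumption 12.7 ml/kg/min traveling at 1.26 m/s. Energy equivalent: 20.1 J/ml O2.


Power per kg = VO2 * 20.1 / 60
Power per kg = 12.7 * 20.1 / 60 = 4.2545 W/kg
Cost = power_per_kg / speed
Cost = 4.2545 / 1.26
Cost = 3.3766


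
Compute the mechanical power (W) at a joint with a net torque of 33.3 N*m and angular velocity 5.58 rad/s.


P = M * omega
P = 33.3 * 5.58
P = 185.8140


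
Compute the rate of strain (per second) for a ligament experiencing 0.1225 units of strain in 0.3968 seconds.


strain_rate = delta_strain / delta_t
strain_rate = 0.1225 / 0.3968
strain_rate = 0.3087


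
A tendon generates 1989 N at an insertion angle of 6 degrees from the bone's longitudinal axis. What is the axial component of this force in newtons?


F_eff = F_tendon * cos(theta)
theta = 6 deg = 0.1047 rad
cos(theta) = 0.9945
F_eff = 1989 * 0.9945
F_eff = 1978.1040


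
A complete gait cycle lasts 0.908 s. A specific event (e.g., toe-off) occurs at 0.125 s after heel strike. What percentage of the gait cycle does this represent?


pct = (event_time / cycle_time) * 100
pct = (0.125 / 0.908) * 100
ratio = 0.1377
pct = 13.7665


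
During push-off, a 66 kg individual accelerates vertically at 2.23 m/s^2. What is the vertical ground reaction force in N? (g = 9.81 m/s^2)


GRF = m * (g + a)
GRF = 66 * (9.81 + 2.23)
GRF = 66 * 12.0400
GRF = 794.6400


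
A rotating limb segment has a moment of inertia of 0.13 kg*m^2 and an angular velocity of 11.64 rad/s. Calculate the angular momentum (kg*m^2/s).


L = I * omega
L = 0.13 * 11.64
L = 1.5132


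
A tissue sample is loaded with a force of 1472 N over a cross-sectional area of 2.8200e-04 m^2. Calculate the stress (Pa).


stress = F / A
stress = 1472 / 2.8200e-04
stress = 5.2199e+06


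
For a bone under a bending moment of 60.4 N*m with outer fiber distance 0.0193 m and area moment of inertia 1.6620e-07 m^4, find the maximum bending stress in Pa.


sigma = M * c / I
sigma = 60.4 * 0.0193 / 1.6620e-07
M * c = 1.1657
sigma = 7.0140e+06


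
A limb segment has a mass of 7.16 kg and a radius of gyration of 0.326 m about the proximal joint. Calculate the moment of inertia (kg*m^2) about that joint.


I = m * k^2
I = 7.16 * 0.326^2
k^2 = 0.1063
I = 0.7609


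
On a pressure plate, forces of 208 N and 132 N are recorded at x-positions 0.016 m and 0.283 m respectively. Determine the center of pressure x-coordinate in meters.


COP_x = (F1*x1 + F2*x2) / (F1 + F2)
COP_x = (208*0.016 + 132*0.283) / (208 + 132)
Numerator = 40.6840
Denominator = 340
COP_x = 0.1197


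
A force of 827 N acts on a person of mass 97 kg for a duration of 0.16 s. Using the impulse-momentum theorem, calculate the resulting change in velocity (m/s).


J = F * dt = 827 * 0.16 = 132.3200 N*s
delta_v = J / m
delta_v = 132.3200 / 97
delta_v = 1.3641


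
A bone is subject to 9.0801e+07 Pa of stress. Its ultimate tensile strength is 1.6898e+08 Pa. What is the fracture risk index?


FRI = applied / ultimate
FRI = 9.0801e+07 / 1.6898e+08
FRI = 0.5373


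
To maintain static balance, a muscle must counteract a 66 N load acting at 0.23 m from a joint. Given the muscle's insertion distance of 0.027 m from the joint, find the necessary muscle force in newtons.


F_muscle = W * d_load / d_muscle
F_muscle = 66 * 0.23 / 0.027
Numerator = 15.1800
F_muscle = 562.2222


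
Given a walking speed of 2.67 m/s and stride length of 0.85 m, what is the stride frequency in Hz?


f = v / stride_length
f = 2.67 / 0.85
f = 3.1412


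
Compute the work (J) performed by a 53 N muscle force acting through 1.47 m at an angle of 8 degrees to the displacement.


W = F * d * cos(theta)
theta = 8 deg = 0.1396 rad
cos(theta) = 0.9903
W = 53 * 1.47 * 0.9903
W = 77.1518


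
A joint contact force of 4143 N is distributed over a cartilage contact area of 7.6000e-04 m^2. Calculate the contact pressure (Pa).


P = F / A
P = 4143 / 7.6000e-04
P = 5.4513e+06


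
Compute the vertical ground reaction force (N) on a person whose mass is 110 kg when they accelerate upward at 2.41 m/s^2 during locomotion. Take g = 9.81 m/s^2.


GRF = m * (g + a)
GRF = 110 * (9.81 + 2.41)
GRF = 110 * 12.2200
GRF = 1344.2000


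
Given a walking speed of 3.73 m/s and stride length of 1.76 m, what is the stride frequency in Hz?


f = v / stride_length
f = 3.73 / 1.76
f = 2.1193


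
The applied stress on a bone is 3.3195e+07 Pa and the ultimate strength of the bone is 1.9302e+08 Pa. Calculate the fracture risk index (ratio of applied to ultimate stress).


FRI = applied / ultimate
FRI = 3.3195e+07 / 1.9302e+08
FRI = 0.1720


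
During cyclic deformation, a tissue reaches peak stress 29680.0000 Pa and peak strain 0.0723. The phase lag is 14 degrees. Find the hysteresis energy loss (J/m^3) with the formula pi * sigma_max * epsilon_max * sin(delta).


E_loss = pi * sigma_max * epsilon_max * sin(delta)
delta = 14 deg = 0.2443 rad
sin(delta) = 0.2419
E_loss = pi * 29680.0000 * 0.0723 * 0.2419
E_loss = 1630.8997


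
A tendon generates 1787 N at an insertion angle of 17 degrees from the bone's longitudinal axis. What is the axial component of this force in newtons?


F_eff = F_tendon * cos(theta)
theta = 17 deg = 0.2967 rad
cos(theta) = 0.9563
F_eff = 1787 * 0.9563
F_eff = 1708.9166


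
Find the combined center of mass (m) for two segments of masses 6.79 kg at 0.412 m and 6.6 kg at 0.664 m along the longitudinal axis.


COM = (m1*x1 + m2*x2) / (m1 + m2)
COM = (6.79*0.412 + 6.6*0.664) / (6.79 + 6.6)
Numerator = 7.1799
Denominator = 13.3900
COM = 0.5362


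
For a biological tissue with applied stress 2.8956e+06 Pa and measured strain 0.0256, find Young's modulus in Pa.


E = stress / strain
E = 2.8956e+06 / 0.0256
E = 1.1311e+08


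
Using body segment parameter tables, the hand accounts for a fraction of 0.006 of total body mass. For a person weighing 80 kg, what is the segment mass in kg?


m_segment = body_mass * fraction
m_segment = 80 * 0.006
m_segment = 0.4800


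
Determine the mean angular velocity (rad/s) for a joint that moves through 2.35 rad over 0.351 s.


omega = delta_theta / delta_t
omega = 2.35 / 0.351
omega = 6.6952


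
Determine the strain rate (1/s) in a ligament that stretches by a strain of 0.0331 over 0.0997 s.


strain_rate = delta_strain / delta_t
strain_rate = 0.0331 / 0.0997
strain_rate = 0.3320


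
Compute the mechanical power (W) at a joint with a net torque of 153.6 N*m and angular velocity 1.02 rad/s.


P = M * omega
P = 153.6 * 1.02
P = 156.6720


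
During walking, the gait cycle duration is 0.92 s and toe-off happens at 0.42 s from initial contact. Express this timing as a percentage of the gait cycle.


pct = (event_time / cycle_time) * 100
pct = (0.42 / 0.92) * 100
ratio = 0.4565
pct = 45.6522


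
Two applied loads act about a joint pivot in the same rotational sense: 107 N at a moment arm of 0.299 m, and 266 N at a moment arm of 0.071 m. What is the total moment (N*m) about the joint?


M = F1 * d1 + F2 * d2
M = 107 * 0.299 + 266 * 0.071
M = 31.9930 + 18.8860
M = 50.8790


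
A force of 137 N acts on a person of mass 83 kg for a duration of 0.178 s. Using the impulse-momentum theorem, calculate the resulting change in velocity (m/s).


J = F * dt = 137 * 0.178 = 24.3860 N*s
delta_v = J / m
delta_v = 24.3860 / 83
delta_v = 0.2938


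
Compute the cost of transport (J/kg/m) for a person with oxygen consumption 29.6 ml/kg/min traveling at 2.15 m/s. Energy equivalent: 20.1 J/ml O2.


Power per kg = VO2 * 20.1 / 60
Power per kg = 29.6 * 20.1 / 60 = 9.9160 W/kg
Cost = power_per_kg / speed
Cost = 9.9160 / 2.15
Cost = 4.6121


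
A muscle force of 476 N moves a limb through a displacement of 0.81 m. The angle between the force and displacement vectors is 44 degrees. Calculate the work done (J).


W = F * d * cos(theta)
theta = 44 deg = 0.7679 rad
cos(theta) = 0.7193
W = 476 * 0.81 * 0.7193
W = 277.3487


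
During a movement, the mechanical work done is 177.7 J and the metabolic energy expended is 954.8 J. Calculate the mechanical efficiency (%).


eta = (W_mech / E_meta) * 100
eta = (177.7 / 954.8) * 100
ratio = 0.1861
eta = 18.6112


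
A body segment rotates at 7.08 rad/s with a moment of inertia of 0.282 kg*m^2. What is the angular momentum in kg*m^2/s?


L = I * omega
L = 0.282 * 7.08
L = 1.9966


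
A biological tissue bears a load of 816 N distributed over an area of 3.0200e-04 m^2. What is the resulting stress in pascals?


stress = F / A
stress = 816 / 3.0200e-04
stress = 2.7020e+06


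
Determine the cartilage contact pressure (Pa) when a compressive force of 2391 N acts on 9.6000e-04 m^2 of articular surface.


P = F / A
P = 2391 / 9.6000e-04
P = 2.4906e+06


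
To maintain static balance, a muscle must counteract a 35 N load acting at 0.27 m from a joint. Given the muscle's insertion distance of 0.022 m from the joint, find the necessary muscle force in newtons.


F_muscle = W * d_load / d_muscle
F_muscle = 35 * 0.27 / 0.022
Numerator = 9.4500
F_muscle = 429.5455


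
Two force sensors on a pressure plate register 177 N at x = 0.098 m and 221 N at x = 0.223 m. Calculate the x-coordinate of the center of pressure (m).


COP_x = (F1*x1 + F2*x2) / (F1 + F2)
COP_x = (177*0.098 + 221*0.223) / (177 + 221)
Numerator = 66.6290
Denominator = 398
COP_x = 0.1674


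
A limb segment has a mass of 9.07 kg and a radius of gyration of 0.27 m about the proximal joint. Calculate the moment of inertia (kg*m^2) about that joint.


I = m * k^2
I = 9.07 * 0.27^2
k^2 = 0.0729
I = 0.6612


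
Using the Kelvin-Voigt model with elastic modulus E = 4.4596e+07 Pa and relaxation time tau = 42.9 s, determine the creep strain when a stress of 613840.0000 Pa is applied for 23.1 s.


epsilon(t) = (sigma/E) * (1 - exp(-t/tau))
sigma/E = 613840.0000 / 4.4596e+07 = 0.0138
exp(-t/tau) = exp(-23.1 / 42.9) = 0.5836
epsilon = 0.0138 * (1 - 0.5836)
epsilon = 0.0057


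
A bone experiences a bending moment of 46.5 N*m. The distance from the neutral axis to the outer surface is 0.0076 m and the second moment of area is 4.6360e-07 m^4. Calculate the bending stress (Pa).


sigma = M * c / I
sigma = 46.5 * 0.0076 / 4.6360e-07
M * c = 0.3534
sigma = 762295.0820


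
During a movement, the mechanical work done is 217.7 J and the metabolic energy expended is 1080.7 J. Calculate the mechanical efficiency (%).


eta = (W_mech / E_meta) * 100
eta = (217.7 / 1080.7) * 100
ratio = 0.2014
eta = 20.1444


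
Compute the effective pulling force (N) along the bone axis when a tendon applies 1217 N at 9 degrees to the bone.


F_eff = F_tendon * cos(theta)
theta = 9 deg = 0.1571 rad
cos(theta) = 0.9877
F_eff = 1217 * 0.9877
F_eff = 1202.0167


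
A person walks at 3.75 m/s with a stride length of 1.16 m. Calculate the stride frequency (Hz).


f = v / stride_length
f = 3.75 / 1.16
f = 3.2328


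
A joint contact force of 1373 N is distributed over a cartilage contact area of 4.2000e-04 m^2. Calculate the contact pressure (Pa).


P = F / A
P = 1373 / 4.2000e-04
P = 3.2690e+06


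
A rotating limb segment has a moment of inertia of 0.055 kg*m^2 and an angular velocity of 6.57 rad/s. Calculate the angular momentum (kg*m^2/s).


L = I * omega
L = 0.055 * 6.57
L = 0.3614


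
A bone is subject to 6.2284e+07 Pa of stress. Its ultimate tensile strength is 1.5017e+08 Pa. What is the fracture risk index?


FRI = applied / ultimate
FRI = 6.2284e+07 / 1.5017e+08
FRI = 0.4148


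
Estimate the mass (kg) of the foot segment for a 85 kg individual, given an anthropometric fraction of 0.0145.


m_segment = body_mass * fraction
m_segment = 85 * 0.0145
m_segment = 1.2325


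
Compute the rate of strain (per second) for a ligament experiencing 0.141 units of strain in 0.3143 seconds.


strain_rate = delta_strain / delta_t
strain_rate = 0.141 / 0.3143
strain_rate = 0.4486


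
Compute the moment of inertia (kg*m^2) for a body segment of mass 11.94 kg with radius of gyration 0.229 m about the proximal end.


I = m * k^2
I = 11.94 * 0.229^2
k^2 = 0.0524
I = 0.6261


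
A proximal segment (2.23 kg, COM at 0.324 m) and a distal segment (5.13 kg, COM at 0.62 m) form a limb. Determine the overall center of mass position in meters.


COM = (m1*x1 + m2*x2) / (m1 + m2)
COM = (2.23*0.324 + 5.13*0.62) / (2.23 + 5.13)
Numerator = 3.9031
Denominator = 7.3600
COM = 0.5303


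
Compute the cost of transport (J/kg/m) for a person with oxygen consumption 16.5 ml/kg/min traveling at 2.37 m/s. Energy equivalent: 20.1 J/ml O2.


Power per kg = VO2 * 20.1 / 60
Power per kg = 16.5 * 20.1 / 60 = 5.5275 W/kg
Cost = power_per_kg / speed
Cost = 5.5275 / 2.37
Cost = 2.3323


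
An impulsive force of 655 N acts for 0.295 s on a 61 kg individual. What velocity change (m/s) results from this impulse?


J = F * dt = 655 * 0.295 = 193.2250 N*s
delta_v = J / m
delta_v = 193.2250 / 61
delta_v = 3.1676


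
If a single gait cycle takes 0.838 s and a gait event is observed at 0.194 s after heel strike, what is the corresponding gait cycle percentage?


pct = (event_time / cycle_time) * 100
pct = (0.194 / 0.838) * 100
ratio = 0.2315
pct = 23.1504


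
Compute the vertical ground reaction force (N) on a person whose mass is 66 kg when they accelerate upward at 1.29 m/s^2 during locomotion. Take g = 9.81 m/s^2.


GRF = m * (g + a)
GRF = 66 * (9.81 + 1.29)
GRF = 66 * 11.1000
GRF = 732.6000


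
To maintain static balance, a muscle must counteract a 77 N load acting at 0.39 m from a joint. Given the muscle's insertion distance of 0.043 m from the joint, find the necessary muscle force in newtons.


F_muscle = W * d_load / d_muscle
F_muscle = 77 * 0.39 / 0.043
Numerator = 30.0300
F_muscle = 698.3721


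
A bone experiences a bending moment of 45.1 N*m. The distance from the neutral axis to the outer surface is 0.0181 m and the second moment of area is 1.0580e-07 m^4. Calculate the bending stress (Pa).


sigma = M * c / I
sigma = 45.1 * 0.0181 / 1.0580e-07
M * c = 0.8163
sigma = 7.7156e+06


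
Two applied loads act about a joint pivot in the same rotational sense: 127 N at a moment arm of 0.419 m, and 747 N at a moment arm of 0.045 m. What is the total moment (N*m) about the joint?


M = F1 * d1 + F2 * d2
M = 127 * 0.419 + 747 * 0.045
M = 53.2130 + 33.6150
M = 86.8280


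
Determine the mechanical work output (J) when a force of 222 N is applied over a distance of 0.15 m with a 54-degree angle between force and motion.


W = F * d * cos(theta)
theta = 54 deg = 0.9425 rad
cos(theta) = 0.5878
W = 222 * 0.15 * 0.5878
W = 19.5732


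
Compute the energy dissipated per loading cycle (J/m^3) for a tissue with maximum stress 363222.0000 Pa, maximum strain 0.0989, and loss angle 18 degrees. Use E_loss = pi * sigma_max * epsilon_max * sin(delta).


E_loss = pi * sigma_max * epsilon_max * sin(delta)
delta = 18 deg = 0.3142 rad
sin(delta) = 0.3090
E_loss = pi * 363222.0000 * 0.0989 * 0.3090
E_loss = 34873.9125


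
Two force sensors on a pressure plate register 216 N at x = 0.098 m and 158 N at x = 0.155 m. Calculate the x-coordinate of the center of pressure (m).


COP_x = (F1*x1 + F2*x2) / (F1 + F2)
COP_x = (216*0.098 + 158*0.155) / (216 + 158)
Numerator = 45.6580
Denominator = 374
COP_x = 0.1221


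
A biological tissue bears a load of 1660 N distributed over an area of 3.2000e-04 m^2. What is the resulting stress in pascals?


stress = F / A
stress = 1660 / 3.2000e-04
stress = 5.1875e+06


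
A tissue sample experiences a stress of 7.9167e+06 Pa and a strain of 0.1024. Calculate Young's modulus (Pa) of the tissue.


E = stress / strain
E = 7.9167e+06 / 0.1024
E = 7.7312e+07


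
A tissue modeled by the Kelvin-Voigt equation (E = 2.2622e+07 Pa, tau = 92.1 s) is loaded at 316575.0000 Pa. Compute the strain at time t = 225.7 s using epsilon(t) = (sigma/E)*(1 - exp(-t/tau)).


epsilon(t) = (sigma/E) * (1 - exp(-t/tau))
sigma/E = 316575.0000 / 2.2622e+07 = 0.0140
exp(-t/tau) = exp(-225.7 / 92.1) = 0.0862
epsilon = 0.0140 * (1 - 0.0862)
epsilon = 0.0128


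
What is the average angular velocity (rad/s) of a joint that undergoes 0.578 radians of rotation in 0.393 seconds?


omega = delta_theta / delta_t
omega = 0.578 / 0.393
omega = 1.4707


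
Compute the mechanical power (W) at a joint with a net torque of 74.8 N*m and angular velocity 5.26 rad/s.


P = M * omega
P = 74.8 * 5.26
P = 393.4480


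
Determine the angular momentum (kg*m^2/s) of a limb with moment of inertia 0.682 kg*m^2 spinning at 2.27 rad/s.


L = I * omega
L = 0.682 * 2.27
L = 1.5481


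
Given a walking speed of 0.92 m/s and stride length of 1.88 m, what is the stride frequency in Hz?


f = v / stride_length
f = 0.92 / 1.88
f = 0.4894


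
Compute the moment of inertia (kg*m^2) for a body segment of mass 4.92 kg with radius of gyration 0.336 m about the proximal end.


I = m * k^2
I = 4.92 * 0.336^2
k^2 = 0.1129
I = 0.5554


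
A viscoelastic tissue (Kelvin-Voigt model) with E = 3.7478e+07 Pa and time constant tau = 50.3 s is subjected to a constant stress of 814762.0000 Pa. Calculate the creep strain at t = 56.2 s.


epsilon(t) = (sigma/E) * (1 - exp(-t/tau))
sigma/E = 814762.0000 / 3.7478e+07 = 0.0217
exp(-t/tau) = exp(-56.2 / 50.3) = 0.3272
epsilon = 0.0217 * (1 - 0.3272)
epsilon = 0.0146


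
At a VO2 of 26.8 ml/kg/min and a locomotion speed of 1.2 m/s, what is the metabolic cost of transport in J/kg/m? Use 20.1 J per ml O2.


Power per kg = VO2 * 20.1 / 60
Power per kg = 26.8 * 20.1 / 60 = 8.9780 W/kg
Cost = power_per_kg / speed
Cost = 8.9780 / 1.2
Cost = 7.4817


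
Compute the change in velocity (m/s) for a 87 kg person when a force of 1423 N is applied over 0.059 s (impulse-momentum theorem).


J = F * dt = 1423 * 0.059 = 83.9570 N*s
delta_v = J / m
delta_v = 83.9570 / 87
delta_v = 0.9650


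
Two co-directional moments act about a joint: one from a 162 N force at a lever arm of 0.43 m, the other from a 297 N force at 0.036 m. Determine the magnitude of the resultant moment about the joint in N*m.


M = F1 * d1 + F2 * d2
M = 162 * 0.43 + 297 * 0.036
M = 69.6600 + 10.6920
M = 80.3520


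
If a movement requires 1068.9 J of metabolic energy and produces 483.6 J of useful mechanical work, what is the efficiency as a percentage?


eta = (W_mech / E_meta) * 100
eta = (483.6 / 1068.9) * 100
ratio = 0.4524
eta = 45.2428


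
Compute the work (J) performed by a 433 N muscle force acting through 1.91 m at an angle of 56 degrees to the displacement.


W = F * d * cos(theta)
theta = 56 deg = 0.9774 rad
cos(theta) = 0.5592
W = 433 * 1.91 * 0.5592
W = 462.4693


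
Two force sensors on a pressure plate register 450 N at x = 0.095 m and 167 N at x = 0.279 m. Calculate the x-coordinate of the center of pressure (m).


COP_x = (F1*x1 + F2*x2) / (F1 + F2)
COP_x = (450*0.095 + 167*0.279) / (450 + 167)
Numerator = 89.3430
Denominator = 617
COP_x = 0.1448


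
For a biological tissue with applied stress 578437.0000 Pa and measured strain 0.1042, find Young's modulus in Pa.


E = stress / strain
E = 578437.0000 / 0.1042
E = 5.5512e+06


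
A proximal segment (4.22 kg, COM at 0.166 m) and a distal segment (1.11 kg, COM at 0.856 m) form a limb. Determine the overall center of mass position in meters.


COM = (m1*x1 + m2*x2) / (m1 + m2)
COM = (4.22*0.166 + 1.11*0.856) / (4.22 + 1.11)
Numerator = 1.6507
Denominator = 5.3300
COM = 0.3097


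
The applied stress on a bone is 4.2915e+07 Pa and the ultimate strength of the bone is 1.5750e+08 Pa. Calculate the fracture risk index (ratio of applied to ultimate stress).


FRI = applied / ultimate
FRI = 4.2915e+07 / 1.5750e+08
FRI = 0.2725


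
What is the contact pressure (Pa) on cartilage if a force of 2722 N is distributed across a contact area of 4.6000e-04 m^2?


P = F / A
P = 2722 / 4.6000e-04
P = 5.9174e+06


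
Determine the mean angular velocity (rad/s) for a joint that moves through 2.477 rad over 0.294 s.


omega = delta_theta / delta_t
omega = 2.477 / 0.294
omega = 8.4252


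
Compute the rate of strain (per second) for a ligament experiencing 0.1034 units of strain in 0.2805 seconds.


strain_rate = delta_strain / delta_t
strain_rate = 0.1034 / 0.2805
strain_rate = 0.3686


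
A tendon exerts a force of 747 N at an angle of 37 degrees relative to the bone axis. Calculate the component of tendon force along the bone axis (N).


F_eff = F_tendon * cos(theta)
theta = 37 deg = 0.6458 rad
cos(theta) = 0.7986
F_eff = 747 * 0.7986
F_eff = 596.5807


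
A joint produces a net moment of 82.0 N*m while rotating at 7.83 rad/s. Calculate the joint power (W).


P = M * omega
P = 82.0 * 7.83
P = 642.0600


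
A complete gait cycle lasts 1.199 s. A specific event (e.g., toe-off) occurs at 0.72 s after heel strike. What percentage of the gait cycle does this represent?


pct = (event_time / cycle_time) * 100
pct = (0.72 / 1.199) * 100
ratio = 0.6005
pct = 60.0500


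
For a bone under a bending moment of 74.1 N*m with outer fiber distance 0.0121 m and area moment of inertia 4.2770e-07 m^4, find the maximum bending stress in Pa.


sigma = M * c / I
sigma = 74.1 * 0.0121 / 4.2770e-07
M * c = 0.8966
sigma = 2.0964e+06


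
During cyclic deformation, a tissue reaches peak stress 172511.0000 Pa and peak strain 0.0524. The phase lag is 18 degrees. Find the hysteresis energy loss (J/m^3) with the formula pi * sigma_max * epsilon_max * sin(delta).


E_loss = pi * sigma_max * epsilon_max * sin(delta)
delta = 18 deg = 0.3142 rad
sin(delta) = 0.3090
E_loss = pi * 172511.0000 * 0.0524 * 0.3090
E_loss = 8775.6707


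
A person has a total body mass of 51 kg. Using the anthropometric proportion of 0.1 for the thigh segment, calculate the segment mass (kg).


m_segment = body_mass * fraction
m_segment = 51 * 0.1
m_segment = 5.1000


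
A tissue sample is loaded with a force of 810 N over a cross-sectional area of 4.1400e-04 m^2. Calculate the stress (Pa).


stress = F / A
stress = 810 / 4.1400e-04
stress = 1.9565e+06


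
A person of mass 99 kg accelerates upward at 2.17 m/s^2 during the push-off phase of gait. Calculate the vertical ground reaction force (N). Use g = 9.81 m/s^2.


GRF = m * (g + a)
GRF = 99 * (9.81 + 2.17)
GRF = 99 * 11.9800
GRF = 1186.0200


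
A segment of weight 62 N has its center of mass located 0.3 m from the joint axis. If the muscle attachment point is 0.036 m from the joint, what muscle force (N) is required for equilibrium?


F_muscle = W * d_load / d_muscle
F_muscle = 62 * 0.3 / 0.036
Numerator = 18.6000
F_muscle = 516.6667


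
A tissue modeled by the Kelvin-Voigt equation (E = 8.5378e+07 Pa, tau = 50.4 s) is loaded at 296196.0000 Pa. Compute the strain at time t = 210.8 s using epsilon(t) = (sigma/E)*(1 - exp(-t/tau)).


epsilon(t) = (sigma/E) * (1 - exp(-t/tau))
sigma/E = 296196.0000 / 8.5378e+07 = 0.0035
exp(-t/tau) = exp(-210.8 / 50.4) = 0.0153
epsilon = 0.0035 * (1 - 0.0153)
epsilon = 0.0034


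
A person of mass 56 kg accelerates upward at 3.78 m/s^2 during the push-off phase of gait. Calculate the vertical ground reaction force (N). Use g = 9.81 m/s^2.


GRF = m * (g + a)
GRF = 56 * (9.81 + 3.78)
GRF = 56 * 13.5900
GRF = 761.0400


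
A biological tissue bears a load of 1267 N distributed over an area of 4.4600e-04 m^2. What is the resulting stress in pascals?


stress = F / A
stress = 1267 / 4.4600e-04
stress = 2.8408e+06


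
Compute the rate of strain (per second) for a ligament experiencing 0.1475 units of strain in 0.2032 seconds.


strain_rate = delta_strain / delta_t
strain_rate = 0.1475 / 0.2032
strain_rate = 0.7259


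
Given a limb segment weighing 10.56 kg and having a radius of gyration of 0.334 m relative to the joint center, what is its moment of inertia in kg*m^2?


I = m * k^2
I = 10.56 * 0.334^2
k^2 = 0.1116
I = 1.1780


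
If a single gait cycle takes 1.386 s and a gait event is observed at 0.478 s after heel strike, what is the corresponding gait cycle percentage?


pct = (event_time / cycle_time) * 100
pct = (0.478 / 1.386) * 100
ratio = 0.3449
pct = 34.4877


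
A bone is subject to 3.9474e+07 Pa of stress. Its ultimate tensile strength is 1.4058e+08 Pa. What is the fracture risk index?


FRI = applied / ultimate
FRI = 3.9474e+07 / 1.4058e+08
FRI = 0.2808


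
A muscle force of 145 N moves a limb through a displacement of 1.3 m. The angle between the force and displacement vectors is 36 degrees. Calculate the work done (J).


W = F * d * cos(theta)
theta = 36 deg = 0.6283 rad
cos(theta) = 0.8090
W = 145 * 1.3 * 0.8090
W = 152.4997


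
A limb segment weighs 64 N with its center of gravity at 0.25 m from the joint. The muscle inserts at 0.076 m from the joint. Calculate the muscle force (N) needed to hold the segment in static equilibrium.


F_muscle = W * d_load / d_muscle
F_muscle = 64 * 0.25 / 0.076
Numerator = 16.0000
F_muscle = 210.5263


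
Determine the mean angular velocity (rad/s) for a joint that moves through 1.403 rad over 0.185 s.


omega = delta_theta / delta_t
omega = 1.403 / 0.185
omega = 7.5838


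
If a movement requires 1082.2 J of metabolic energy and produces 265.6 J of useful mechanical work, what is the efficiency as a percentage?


eta = (W_mech / E_meta) * 100
eta = (265.6 / 1082.2) * 100
ratio = 0.2454
eta = 24.5426


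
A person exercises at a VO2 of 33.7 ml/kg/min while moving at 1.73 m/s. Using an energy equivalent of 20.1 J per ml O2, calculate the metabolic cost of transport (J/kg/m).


Power per kg = VO2 * 20.1 / 60
Power per kg = 33.7 * 20.1 / 60 = 11.2895 W/kg
Cost = power_per_kg / speed
Cost = 11.2895 / 1.73
Cost = 6.5257


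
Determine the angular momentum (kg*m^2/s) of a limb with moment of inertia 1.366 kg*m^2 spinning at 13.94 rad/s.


L = I * omega
L = 1.366 * 13.94
L = 19.0420


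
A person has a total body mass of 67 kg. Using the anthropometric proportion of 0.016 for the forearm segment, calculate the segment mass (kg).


m_segment = body_mass * fraction
m_segment = 67 * 0.016
m_segment = 1.0720


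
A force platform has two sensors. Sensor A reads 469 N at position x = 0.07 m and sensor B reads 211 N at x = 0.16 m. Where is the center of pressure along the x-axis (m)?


COP_x = (F1*x1 + F2*x2) / (F1 + F2)
COP_x = (469*0.07 + 211*0.16) / (469 + 211)
Numerator = 66.5900
Denominator = 680
COP_x = 0.0979


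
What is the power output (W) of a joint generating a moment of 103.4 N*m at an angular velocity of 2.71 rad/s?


P = M * omega
P = 103.4 * 2.71
P = 280.2140


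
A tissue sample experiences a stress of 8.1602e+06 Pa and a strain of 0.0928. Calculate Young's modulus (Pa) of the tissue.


E = stress / strain
E = 8.1602e+06 / 0.0928
E = 8.7933e+07


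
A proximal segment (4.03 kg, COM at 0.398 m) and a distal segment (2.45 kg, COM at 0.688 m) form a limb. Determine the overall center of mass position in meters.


COM = (m1*x1 + m2*x2) / (m1 + m2)
COM = (4.03*0.398 + 2.45*0.688) / (4.03 + 2.45)
Numerator = 3.2895
Denominator = 6.4800
COM = 0.5076


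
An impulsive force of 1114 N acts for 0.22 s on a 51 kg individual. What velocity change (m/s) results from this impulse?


J = F * dt = 1114 * 0.22 = 245.0800 N*s
delta_v = J / m
delta_v = 245.0800 / 51
delta_v = 4.8055


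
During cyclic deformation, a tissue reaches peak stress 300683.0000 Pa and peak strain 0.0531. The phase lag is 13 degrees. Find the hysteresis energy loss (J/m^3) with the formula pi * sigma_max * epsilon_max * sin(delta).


E_loss = pi * sigma_max * epsilon_max * sin(delta)
delta = 13 deg = 0.2269 rad
sin(delta) = 0.2250
E_loss = pi * 300683.0000 * 0.0531 * 0.2250
E_loss = 11283.4342


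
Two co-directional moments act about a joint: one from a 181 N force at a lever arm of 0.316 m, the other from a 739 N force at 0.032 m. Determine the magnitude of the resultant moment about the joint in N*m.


M = F1 * d1 + F2 * d2
M = 181 * 0.316 + 739 * 0.032
M = 57.1960 + 23.6480
M = 80.8440


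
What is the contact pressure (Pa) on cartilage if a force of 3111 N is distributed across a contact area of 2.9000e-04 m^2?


P = F / A
P = 3111 / 2.9000e-04
P = 1.0728e+07


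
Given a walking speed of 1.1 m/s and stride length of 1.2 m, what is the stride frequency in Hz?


f = v / stride_length
f = 1.1 / 1.2
f = 0.9167


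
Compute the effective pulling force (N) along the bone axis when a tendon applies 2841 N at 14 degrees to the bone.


F_eff = F_tendon * cos(theta)
theta = 14 deg = 0.2443 rad
cos(theta) = 0.9703
F_eff = 2841 * 0.9703
F_eff = 2756.6102


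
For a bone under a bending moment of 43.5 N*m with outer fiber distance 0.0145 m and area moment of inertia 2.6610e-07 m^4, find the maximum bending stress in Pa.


sigma = M * c / I
sigma = 43.5 * 0.0145 / 2.6610e-07
M * c = 0.6308
sigma = 2.3703e+06


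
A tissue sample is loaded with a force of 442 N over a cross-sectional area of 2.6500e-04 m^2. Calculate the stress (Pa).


stress = F / A
stress = 442 / 2.6500e-04
stress = 1.6679e+06


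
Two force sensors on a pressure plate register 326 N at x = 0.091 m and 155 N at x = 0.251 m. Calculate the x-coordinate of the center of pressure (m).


COP_x = (F1*x1 + F2*x2) / (F1 + F2)
COP_x = (326*0.091 + 155*0.251) / (326 + 155)
Numerator = 68.5710
Denominator = 481
COP_x = 0.1426
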